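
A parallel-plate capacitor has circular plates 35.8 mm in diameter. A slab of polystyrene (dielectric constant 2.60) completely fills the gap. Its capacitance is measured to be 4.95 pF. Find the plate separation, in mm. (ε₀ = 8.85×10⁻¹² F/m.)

4.68 mm

A = π(35.8/2 mm)² = 1.01×10⁻³ m².
d = κε₀A/C = 2.60 × 8.85×10⁻¹² × 1.01×10⁻³ / 4.95×10⁻¹² = 4.68×10⁻³ m.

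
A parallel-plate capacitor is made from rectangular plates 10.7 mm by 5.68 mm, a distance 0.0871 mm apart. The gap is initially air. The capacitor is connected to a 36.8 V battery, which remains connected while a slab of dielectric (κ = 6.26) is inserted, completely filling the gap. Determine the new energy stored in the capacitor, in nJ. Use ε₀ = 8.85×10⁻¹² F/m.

A = 10.7 × 5.68 mm² = 6.08×10⁻⁵ m².
Initially C₁ = ε₀A/d = 8.85×10⁻¹² × 6.08×10⁻⁵ / 8.71×10⁻⁵ = 6.18×10⁻¹² F.
U₁ = 4.18×10⁻⁹ J.
Battery connected ⇒ V is held fixed. C₂ = 6.26 C₁ and U = ½CV², so U₂/U₁ = C₂/C₁ = 6.26.
U₂ = 6.26 × 4.18×10⁻⁹ = 2.62×10⁻⁸ J.

26.2 nJ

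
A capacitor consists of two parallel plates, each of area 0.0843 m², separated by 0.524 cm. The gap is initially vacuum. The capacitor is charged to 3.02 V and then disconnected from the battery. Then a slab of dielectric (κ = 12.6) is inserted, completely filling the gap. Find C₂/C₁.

C = κε₀A/d scales with κ, so C₂/C₁ = κ = 12.6.

12.6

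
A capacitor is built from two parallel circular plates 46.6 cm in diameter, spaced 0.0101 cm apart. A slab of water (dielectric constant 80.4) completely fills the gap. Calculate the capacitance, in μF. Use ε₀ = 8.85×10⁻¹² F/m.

A = π(46.6/2 cm)² = 0.171 m².
C = κε₀A/d = 80.4 × 8.85×10⁻¹² × 0.171 / 1.01×10⁻⁴ = 1.20×10⁻⁶ F.

C ≈ 1.20 μF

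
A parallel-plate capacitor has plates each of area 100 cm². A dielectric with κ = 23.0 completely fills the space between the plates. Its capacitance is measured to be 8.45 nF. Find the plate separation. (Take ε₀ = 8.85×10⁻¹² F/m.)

241 μm

A = 100 cm² = 1.00×10⁻² m².
d = κε₀A/C = 23.0 × 8.85×10⁻¹² × 1.00×10⁻² / 8.45×10⁻⁹ = 2.41×10⁻⁴ m.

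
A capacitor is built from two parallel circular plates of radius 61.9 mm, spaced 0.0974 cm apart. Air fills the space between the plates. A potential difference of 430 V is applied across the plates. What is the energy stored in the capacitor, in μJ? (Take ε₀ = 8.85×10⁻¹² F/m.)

10.1 μJ

A = π(61.9 mm)² = 1.20×10⁻² m².
C = ε₀A/d = 8.85×10⁻¹² × 1.20×10⁻² / 9.74×10⁻⁴ = 1.09×10⁻¹⁰ F.
U = ½CV² = ½ × 1.09×10⁻¹⁰ × (430)² = 1.01×10⁻⁵ J.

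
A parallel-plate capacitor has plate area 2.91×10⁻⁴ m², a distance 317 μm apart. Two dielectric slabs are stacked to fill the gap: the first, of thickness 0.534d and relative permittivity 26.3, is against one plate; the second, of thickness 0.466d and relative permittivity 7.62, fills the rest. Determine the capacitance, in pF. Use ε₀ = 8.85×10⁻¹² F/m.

99.7 pF

Stacked slabs ⇒ two capacitors in series, each with the full plate area.
C₁ = κ₁ε₀A/d₁ = 26.3 × 8.85×10⁻¹² × 2.91×10⁻⁴ / 1.69×10⁻⁴ = 4.00×10⁻¹⁰ F.
C₂ = κ₂ε₀A/d₂ = 7.62 × 8.85×10⁻¹² × 2.91×10⁻⁴ / 1.48×10⁻⁴ = 1.33×10⁻¹⁰ F.
C = (1/C₁ + 1/C₂)⁻¹ = 9.97×10⁻¹¹ F.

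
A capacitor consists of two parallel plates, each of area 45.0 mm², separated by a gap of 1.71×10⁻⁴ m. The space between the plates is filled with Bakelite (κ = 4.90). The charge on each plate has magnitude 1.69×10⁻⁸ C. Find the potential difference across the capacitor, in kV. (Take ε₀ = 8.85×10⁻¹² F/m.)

1.48 kV

A = 45.0 mm² = 4.50×10⁻⁵ m².
C = κε₀A/d = 4.90 × 8.85×10⁻¹² × 4.50×10⁻⁵ / 1.71×10⁻⁴ = 1.14×10⁻¹¹ F.
V = Q/C = 1.69×10⁻⁸ / 1.14×10⁻¹¹ = 1.48×10³ V.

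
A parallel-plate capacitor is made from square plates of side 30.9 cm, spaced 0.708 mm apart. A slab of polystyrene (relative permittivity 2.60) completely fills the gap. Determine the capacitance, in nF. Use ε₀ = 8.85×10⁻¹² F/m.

A = (30.9 cm)² = 9.55×10⁻² m².
C = κε₀A/d = 2.60 × 8.85×10⁻¹² × 9.55×10⁻² / 7.08×10⁻⁴ = 3.10×10⁻⁹ F.

3.10 nF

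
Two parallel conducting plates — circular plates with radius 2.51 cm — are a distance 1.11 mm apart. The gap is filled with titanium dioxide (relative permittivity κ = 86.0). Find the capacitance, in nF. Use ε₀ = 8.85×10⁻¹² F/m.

A = π(2.51 cm)² = 1.98×10⁻³ m².
C = κε₀A/d = 86.0 × 8.85×10⁻¹² × 1.98×10⁻³ / 1.11×10⁻³ = 1.36×10⁻⁹ F.

1.36 nF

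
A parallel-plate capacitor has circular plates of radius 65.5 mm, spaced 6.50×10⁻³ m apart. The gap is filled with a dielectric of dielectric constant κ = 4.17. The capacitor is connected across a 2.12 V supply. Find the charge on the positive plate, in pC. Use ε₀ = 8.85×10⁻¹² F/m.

162 pC

A = π(65.5 mm)² = 1.35×10⁻² m².
C = κε₀A/d = 4.17 × 8.85×10⁻¹² × 1.35×10⁻² / 6.50×10⁻³ = 7.65×10⁻¹¹ F.
Q = CV = 7.65×10⁻¹¹ × 2.12 = 1.62×10⁻¹⁰ C.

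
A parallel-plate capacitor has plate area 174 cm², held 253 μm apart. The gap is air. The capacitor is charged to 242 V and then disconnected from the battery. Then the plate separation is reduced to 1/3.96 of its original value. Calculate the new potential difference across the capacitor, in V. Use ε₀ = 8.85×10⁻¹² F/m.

61.1 V

A = 174 cm² = 1.74×10⁻² m².
Initially C₁ = ε₀A/d = 8.85×10⁻¹² × 1.74×10⁻² / 2.53×10⁻⁴ = 6.09×10⁻¹⁰ F.
V₁ = 2.42×10² V.
Isolated ⇒ Q is held fixed. C₂ = 3.96 C₁ and V = Q/C, so V₂/V₁ = C₁/C₂ = 0.253.
V₂ = 0.253 × 2.42×10² = 61.1 V.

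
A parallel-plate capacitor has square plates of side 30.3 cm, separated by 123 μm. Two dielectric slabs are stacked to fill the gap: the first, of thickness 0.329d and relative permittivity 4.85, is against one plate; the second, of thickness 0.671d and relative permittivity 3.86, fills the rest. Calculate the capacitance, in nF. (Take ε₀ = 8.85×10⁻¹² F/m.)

A = (30.3 cm)² = 9.18×10⁻² m².
Stacked slabs ⇒ two capacitors in series, each with the full plate area.
C₁ = κ₁ε₀A/d₁ = 4.85 × 8.85×10⁻¹² × 9.18×10⁻² / 4.05×10⁻⁵ = 9.74×10⁻⁸ F.
C₂ = κ₂ε₀A/d₂ = 3.86 × 8.85×10⁻¹² × 9.18×10⁻² / 8.25×10⁻⁵ = 3.80×10⁻⁸ F.
C = (1/C₁ + 1/C₂)⁻¹ = 2.73×10⁻⁸ F.

27.3 nF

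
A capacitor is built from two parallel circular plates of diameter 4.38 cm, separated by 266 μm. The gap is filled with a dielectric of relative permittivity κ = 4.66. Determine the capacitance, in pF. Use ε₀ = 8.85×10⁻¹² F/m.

234 pF

A = π(4.38/2 cm)² = 1.51×10⁻³ m².
C = κε₀A/d = 4.66 × 8.85×10⁻¹² × 1.51×10⁻³ / 2.66×10⁻⁴ = 2.34×10⁻¹⁰ F.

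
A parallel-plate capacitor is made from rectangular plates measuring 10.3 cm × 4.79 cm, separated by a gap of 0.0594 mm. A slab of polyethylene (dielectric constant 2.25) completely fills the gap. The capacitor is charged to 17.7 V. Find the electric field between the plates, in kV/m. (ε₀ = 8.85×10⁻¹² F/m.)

E = V/d = 17.7 / 5.94×10⁻⁵ = 2.98×10⁵ V/m.

E ≈ 298 kV/m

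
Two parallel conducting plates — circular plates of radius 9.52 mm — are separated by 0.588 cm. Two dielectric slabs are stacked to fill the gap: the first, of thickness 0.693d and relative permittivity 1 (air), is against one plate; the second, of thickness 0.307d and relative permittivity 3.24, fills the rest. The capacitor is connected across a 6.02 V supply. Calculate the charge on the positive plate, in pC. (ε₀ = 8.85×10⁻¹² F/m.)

A = π(9.52 mm)² = 2.85×10⁻⁴ m².
Stacked slabs ⇒ two capacitors in series, each with the full plate area.
C₁ = κ₁ε₀A/d₁ = 1.00 × 8.85×10⁻¹² × 2.85×10⁻⁴ / 4.07×10⁻³ = 6.18×10⁻¹³ F.
C₂ = κ₂ε₀A/d₂ = 3.24 × 8.85×10⁻¹² × 2.85×10⁻⁴ / 1.81×10⁻³ = 4.52×10⁻¹² F.
C = (1/C₁ + 1/C₂)⁻¹ = 5.44×10⁻¹³ F.
Q = CV = 5.44×10⁻¹³ × 6.02 = 3.27×10⁻¹² C.

Q ≈ 3.27 pC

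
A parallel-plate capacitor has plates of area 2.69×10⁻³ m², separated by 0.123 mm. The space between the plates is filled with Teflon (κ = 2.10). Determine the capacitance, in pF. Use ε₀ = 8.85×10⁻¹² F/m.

C ≈ 406 pF

C = κε₀A/d = 2.10 × 8.85×10⁻¹² × 2.69×10⁻³ / 1.23×10⁻⁴ = 4.06×10⁻¹⁰ F.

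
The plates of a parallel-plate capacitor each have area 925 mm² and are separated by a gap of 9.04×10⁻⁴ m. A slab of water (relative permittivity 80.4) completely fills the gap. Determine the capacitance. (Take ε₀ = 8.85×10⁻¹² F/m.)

C ≈ 0.728 nF

A = 925 mm² = 9.25×10⁻⁴ m².
C = κε₀A/d = 80.4 × 8.85×10⁻¹² × 9.25×10⁻⁴ / 9.04×10⁻⁴ = 7.28×10⁻¹⁰ F.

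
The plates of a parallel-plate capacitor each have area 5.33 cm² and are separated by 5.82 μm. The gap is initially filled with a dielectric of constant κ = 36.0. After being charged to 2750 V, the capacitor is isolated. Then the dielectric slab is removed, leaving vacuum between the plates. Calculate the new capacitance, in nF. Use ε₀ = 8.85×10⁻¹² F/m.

C ≈ 0.810 nF

A = 5.33 cm² = 5.33×10⁻⁴ m².
Initially C₁ = κε₀A/d = 36.0 × 8.85×10⁻¹² × 5.33×10⁻⁴ / 5.82×10⁻⁶ = 2.92×10⁻⁸ F.
C = κε₀A/d scales with κ, so C₂/C₁ = 1/κ = 1/36.0 = 0.0278.
C₂ = 0.0278 × 2.92×10⁻⁸ = 8.10×10⁻¹⁰ F.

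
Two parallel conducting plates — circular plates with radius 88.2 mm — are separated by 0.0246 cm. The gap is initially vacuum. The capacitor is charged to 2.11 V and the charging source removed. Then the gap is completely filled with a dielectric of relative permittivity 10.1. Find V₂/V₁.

Isolated ⇒ Q is held fixed.
C₂ = 10.1 C₁ and V = Q/C, so V₂/V₁ = C₁/C₂ = 0.0990.

V₂/V₁ ≈ 0.0990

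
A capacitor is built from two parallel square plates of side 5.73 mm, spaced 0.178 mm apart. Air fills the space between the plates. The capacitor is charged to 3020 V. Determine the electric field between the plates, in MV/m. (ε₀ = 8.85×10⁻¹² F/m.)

E = V/d = 3020 / 1.78×10⁻⁴ = 1.70×10⁷ V/m.

E ≈ 17.0 MV/m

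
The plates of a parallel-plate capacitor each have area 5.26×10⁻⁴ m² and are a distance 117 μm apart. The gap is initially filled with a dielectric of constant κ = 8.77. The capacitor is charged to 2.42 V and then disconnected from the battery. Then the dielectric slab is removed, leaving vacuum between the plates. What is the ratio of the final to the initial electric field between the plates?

E₂/E₁ ≈ 8.77

Isolated ⇒ Q is held fixed.
V₂ = Q/C₂ = V₁/0.114; E = V/d, so E₂/E₁ = (V₂/V₁)(d₁/d₂) = 8.77.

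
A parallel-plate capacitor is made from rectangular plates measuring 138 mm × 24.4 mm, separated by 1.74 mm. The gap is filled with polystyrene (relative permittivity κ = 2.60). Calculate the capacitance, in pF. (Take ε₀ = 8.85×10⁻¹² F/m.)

A = 138 × 24.4 mm² = 3.37×10⁻³ m².
C = κε₀A/d = 2.60 × 8.85×10⁻¹² × 3.37×10⁻³ / 1.74×10⁻³ = 4.45×10⁻¹¹ F.

44.5 pF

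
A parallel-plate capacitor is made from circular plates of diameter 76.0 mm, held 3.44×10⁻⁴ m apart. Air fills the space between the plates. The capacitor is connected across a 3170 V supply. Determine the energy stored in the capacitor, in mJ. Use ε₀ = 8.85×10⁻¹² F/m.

U ≈ 0.586 mJ

A = π(76.0/2 mm)² = 4.54×10⁻³ m².
C = ε₀A/d = 8.85×10⁻¹² × 4.54×10⁻³ / 3.44×10⁻⁴ = 1.17×10⁻¹⁰ F.
U = ½CV² = ½ × 1.17×10⁻¹⁰ × (3170)² = 5.86×10⁻⁴ J.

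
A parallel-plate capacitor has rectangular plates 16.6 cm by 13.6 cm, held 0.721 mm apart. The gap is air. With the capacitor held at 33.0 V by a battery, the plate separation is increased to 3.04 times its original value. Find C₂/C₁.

C = ε₀A/d scales as 1/d, so C₂/C₁ = d₁/d₂ = 1/3.04 = 0.329.

0.329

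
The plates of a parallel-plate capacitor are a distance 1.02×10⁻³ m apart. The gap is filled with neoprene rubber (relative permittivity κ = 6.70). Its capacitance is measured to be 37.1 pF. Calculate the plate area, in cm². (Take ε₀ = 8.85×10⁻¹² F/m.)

6.38 cm²

A = Cd/(κε₀) = 3.71×10⁻¹¹ × 1.02×10⁻³ / (6.70 × 8.85×10⁻¹²) = 6.38×10⁻⁴ m².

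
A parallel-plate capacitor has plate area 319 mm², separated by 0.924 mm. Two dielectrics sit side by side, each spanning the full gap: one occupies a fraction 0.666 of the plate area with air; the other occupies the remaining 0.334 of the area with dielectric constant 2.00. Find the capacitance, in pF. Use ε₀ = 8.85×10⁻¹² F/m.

A = 319 mm² = 3.19×10⁻⁴ m².
Side-by-side slabs ⇒ two capacitors in parallel, each spanning the full gap.
C₁ = κ₁ε₀A₁/d = 1.00 × 8.85×10⁻¹² × 2.12×10⁻⁴ / 9.24×10⁻⁴ = 2.03×10⁻¹² F.
C₂ = κ₂ε₀A₂/d = 2.00 × 8.85×10⁻¹² × 1.07×10⁻⁴ / 9.24×10⁻⁴ = 2.04×10⁻¹² F.
C = C₁ + C₂ = 4.08×10⁻¹² F.

C ≈ 4.08 pF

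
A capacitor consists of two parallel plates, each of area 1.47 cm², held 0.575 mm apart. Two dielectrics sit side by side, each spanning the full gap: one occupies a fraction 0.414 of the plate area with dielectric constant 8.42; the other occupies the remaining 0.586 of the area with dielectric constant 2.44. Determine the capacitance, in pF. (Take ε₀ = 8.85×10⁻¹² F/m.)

A = 1.47 cm² = 1.47×10⁻⁴ m².
Side-by-side slabs ⇒ two capacitors in parallel, each spanning the full gap.
C₁ = κ₁ε₀A₁/d = 8.42 × 8.85×10⁻¹² × 6.09×10⁻⁵ / 5.75×10⁻⁴ = 7.89×10⁻¹² F.
C₂ = κ₂ε₀A₂/d = 2.44 × 8.85×10⁻¹² × 8.61×10⁻⁵ / 5.75×10⁻⁴ = 3.24×10⁻¹² F.
C = C₁ + C₂ = 1.11×10⁻¹¹ F.

C ≈ 11.1 pF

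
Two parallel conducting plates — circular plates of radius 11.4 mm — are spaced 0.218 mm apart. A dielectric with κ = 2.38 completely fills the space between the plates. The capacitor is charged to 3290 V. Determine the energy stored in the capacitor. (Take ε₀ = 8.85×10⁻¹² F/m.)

A = π(11.4 mm)² = 4.08×10⁻⁴ m².
C = κε₀A/d = 2.38 × 8.85×10⁻¹² × 4.08×10⁻⁴ / 2.18×10⁻⁴ = 3.94×10⁻¹¹ F.
U = ½CV² = ½ × 3.94×10⁻¹¹ × (3290)² = 2.13×10⁻⁴ J.

U ≈ 213 μJ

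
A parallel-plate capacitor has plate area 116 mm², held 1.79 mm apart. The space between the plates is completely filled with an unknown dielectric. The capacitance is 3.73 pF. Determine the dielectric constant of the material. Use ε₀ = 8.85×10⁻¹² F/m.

A = 116 mm² = 1.16×10⁻⁴ m².
κ = Cd/(ε₀A) = 3.73×10⁻¹² × 1.79×10⁻³ / (8.85×10⁻¹² × 1.16×10⁻⁴) = 6.50.

κ ≈ 6.50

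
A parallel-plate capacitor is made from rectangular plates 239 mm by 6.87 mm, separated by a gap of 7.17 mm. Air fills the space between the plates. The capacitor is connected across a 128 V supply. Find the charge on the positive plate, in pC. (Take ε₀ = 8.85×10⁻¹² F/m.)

A = 239 × 6.87 mm² = 1.64×10⁻³ m².
C = ε₀A/d = 8.85×10⁻¹² × 1.64×10⁻³ / 7.17×10⁻³ = 2.03×10⁻¹² F.
Q = CV = 2.03×10⁻¹² × 128 = 2.59×10⁻¹⁰ C.

259 pC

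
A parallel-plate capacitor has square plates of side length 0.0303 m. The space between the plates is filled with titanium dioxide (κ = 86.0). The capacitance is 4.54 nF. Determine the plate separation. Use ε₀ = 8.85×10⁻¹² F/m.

d ≈ 154 μm

A = (0.0303 m)² = 9.18×10⁻⁴ m².
d = κε₀A/C = 86.0 × 8.85×10⁻¹² × 9.18×10⁻⁴ / 4.54×10⁻⁹ = 1.54×10⁻⁴ m.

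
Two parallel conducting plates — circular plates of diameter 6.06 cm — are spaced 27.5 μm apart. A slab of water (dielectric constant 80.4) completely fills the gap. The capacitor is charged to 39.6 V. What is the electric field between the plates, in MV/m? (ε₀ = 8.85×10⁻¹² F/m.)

1.44 MV/m

E = V/d = 39.6 / 2.75×10⁻⁵ = 1.44×10⁶ V/m.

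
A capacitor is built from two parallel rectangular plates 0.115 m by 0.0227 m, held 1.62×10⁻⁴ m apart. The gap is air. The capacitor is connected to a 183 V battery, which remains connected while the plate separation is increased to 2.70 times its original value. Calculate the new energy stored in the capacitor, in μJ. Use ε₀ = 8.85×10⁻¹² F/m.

U ≈ 0.884 μJ

A = 0.115 × 0.0227 m² = 2.61×10⁻³ m².
Initially C₁ = ε₀A/d = 8.85×10⁻¹² × 2.61×10⁻³ / 1.62×10⁻⁴ = 1.43×10⁻¹⁰ F.
U₁ = 2.39×10⁻⁶ J.
Battery connected ⇒ V is held fixed. C₂ = 0.370 C₁ and U = ½CV², so U₂/U₁ = C₂/C₁ = 0.370.
U₂ = 0.370 × 2.39×10⁻⁶ = 8.84×10⁻⁷ J.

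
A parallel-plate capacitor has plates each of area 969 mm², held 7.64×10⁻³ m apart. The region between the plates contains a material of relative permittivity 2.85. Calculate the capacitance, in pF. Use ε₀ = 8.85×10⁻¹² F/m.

A = 969 mm² = 9.69×10⁻⁴ m².
C = κε₀A/d = 2.85 × 8.85×10⁻¹² × 9.69×10⁻⁴ / 7.64×10⁻³ = 3.20×10⁻¹² F.

C ≈ 3.20 pF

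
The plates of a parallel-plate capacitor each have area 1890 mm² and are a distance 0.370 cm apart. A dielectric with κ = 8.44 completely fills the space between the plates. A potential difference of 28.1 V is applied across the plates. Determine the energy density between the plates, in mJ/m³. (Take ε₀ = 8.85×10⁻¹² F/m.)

u ≈ 2.15 mJ/m³

E = V/d = 28.1 / 3.70×10⁻³ = 7.59×10³ V/m.
u = ½κε₀E² = ½ × 8.44 × 8.85×10⁻¹² × (7.59×10³)² = 2.15×10⁻³ J/m³.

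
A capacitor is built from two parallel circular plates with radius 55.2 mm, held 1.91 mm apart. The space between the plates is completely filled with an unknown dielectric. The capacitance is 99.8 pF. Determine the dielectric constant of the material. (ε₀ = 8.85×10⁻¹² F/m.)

A = π(55.2 mm)² = 9.57×10⁻³ m².
κ = Cd/(ε₀A) = 9.98×10⁻¹¹ × 1.91×10⁻³ / (8.85×10⁻¹² × 9.57×10⁻³) = 2.25.

κ ≈ 2.25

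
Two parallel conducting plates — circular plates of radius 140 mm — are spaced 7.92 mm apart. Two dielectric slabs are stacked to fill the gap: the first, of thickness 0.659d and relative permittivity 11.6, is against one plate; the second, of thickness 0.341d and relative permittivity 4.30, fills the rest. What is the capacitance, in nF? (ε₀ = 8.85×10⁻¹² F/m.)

A = π(140 mm)² = 6.16×10⁻² m².
Stacked slabs ⇒ two capacitors in series, each with the full plate area.
C₁ = κ₁ε₀A/d₁ = 11.6 × 8.85×10⁻¹² × 6.16×10⁻² / 5.22×10⁻³ = 1.21×10⁻⁹ F.
C₂ = κ₂ε₀A/d₂ = 4.30 × 8.85×10⁻¹² × 6.16×10⁻² / 2.70×10⁻³ = 8.68×10⁻¹⁰ F.
C = (1/C₁ + 1/C₂)⁻¹ = 5.06×10⁻¹⁰ F.

C ≈ 0.506 nF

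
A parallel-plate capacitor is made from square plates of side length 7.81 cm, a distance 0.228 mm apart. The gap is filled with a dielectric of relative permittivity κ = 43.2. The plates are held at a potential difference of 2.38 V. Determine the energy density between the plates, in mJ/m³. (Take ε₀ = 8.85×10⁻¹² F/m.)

E = V/d = 2.38 / 2.28×10⁻⁴ = 1.04×10⁴ V/m.
u = ½κε₀E² = ½ × 43.2 × 8.85×10⁻¹² × (1.04×10⁴)² = 2.08×10⁻² J/m³.

20.8 mJ/m³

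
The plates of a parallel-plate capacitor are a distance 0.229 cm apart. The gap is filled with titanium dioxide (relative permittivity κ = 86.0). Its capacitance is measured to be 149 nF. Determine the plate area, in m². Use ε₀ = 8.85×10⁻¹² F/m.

A = Cd/(κε₀) = 1.49×10⁻⁷ × 2.29×10⁻³ / (86.0 × 8.85×10⁻¹²) = 0.448 m².

A ≈ 0.448 m²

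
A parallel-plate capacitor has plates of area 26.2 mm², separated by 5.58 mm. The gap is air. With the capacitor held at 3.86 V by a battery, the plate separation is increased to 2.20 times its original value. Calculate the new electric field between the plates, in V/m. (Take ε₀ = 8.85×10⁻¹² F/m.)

A = 26.2 mm² = 2.62×10⁻⁵ m².
Initially C₁ = ε₀A/d = 8.85×10⁻¹² × 2.62×10⁻⁵ / 5.58×10⁻³ = 4.16×10⁻¹⁴ F.
E₁ = 6.92×10² V/m.
Battery connected ⇒ V is held fixed. E = V/d, so E₂/E₁ = d₁/d₂ = 0.455.
E₂ = 0.455 × 6.92×10² = 3.14×10² V/m.

314 V/m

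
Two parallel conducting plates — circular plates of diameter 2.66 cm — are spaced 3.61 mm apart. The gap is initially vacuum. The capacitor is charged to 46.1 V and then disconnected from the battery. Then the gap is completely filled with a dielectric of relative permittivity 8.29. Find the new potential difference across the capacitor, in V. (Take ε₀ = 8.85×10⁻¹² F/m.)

A = π(2.66/2 cm)² = 5.56×10⁻⁴ m².
Initially C₁ = ε₀A/d = 8.85×10⁻¹² × 5.56×10⁻⁴ / 3.61×10⁻³ = 1.36×10⁻¹² F.
V₁ = 46.1 V.
Isolated ⇒ Q is held fixed. C₂ = 8.29 C₁ and V = Q/C, so V₂/V₁ = C₁/C₂ = 0.121.
V₂ = 0.121 × 46.1 = 5.56 V.

V ≈ 5.56 V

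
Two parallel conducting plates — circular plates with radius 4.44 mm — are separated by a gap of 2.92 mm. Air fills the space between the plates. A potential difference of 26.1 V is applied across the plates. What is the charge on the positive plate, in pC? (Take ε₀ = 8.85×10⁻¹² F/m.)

4.90 pC

A = π(4.44 mm)² = 6.19×10⁻⁵ m².
C = ε₀A/d = 8.85×10⁻¹² × 6.19×10⁻⁵ / 2.92×10⁻³ = 1.88×10⁻¹³ F.
Q = CV = 1.88×10⁻¹³ × 26.1 = 4.90×10⁻¹² C.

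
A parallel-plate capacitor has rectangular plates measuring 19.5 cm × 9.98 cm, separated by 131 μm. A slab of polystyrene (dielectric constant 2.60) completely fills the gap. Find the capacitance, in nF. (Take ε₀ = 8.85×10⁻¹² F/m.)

3.42 nF

A = 19.5 × 9.98 cm² = 1.95×10⁻² m².
C = κε₀A/d = 2.60 × 8.85×10⁻¹² × 1.95×10⁻² / 1.31×10⁻⁴ = 3.42×10⁻⁹ F.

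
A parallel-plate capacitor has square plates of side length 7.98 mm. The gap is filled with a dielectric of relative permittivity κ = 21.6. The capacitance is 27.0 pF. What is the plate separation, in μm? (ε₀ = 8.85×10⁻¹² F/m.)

A = (7.98 mm)² = 6.37×10⁻⁵ m².
d = κε₀A/C = 21.6 × 8.85×10⁻¹² × 6.37×10⁻⁵ / 2.70×10⁻¹¹ = 4.51×10⁻⁴ m.

451 μm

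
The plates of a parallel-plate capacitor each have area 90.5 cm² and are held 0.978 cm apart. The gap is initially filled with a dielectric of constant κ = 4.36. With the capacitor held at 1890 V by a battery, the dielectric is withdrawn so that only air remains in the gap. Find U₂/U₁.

Battery connected ⇒ V is held fixed.
C₂ = 0.229 C₁ and U = ½CV², so U₂/U₁ = C₂/C₁ = 0.229.

0.229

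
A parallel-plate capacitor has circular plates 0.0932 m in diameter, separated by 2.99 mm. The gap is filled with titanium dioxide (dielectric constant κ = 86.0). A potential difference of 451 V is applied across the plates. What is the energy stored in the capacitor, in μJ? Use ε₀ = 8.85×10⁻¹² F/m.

U ≈ 177 μJ

A = π(0.0932/2 m)² = 6.82×10⁻³ m².
C = κε₀A/d = 86.0 × 8.85×10⁻¹² × 6.82×10⁻³ / 2.99×10⁻³ = 1.74×10⁻⁹ F.
U = ½CV² = ½ × 1.74×10⁻⁹ × (451)² = 1.77×10⁻⁴ J.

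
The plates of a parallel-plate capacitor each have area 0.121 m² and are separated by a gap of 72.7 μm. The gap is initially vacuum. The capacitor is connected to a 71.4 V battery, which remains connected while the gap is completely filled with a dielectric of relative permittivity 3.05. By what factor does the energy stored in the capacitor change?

3.05

Battery connected ⇒ V is held fixed.
C₂ = 3.05 C₁ and U = ½CV², so U₂/U₁ = C₂/C₁ = 3.05.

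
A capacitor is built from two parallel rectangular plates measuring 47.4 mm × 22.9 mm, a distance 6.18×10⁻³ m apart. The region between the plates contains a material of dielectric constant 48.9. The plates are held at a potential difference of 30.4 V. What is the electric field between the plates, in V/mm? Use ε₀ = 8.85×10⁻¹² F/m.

E = V/d = 30.4 / 6.18×10⁻³ = 4.92×10³ V/m.

E ≈ 4.92 V/mm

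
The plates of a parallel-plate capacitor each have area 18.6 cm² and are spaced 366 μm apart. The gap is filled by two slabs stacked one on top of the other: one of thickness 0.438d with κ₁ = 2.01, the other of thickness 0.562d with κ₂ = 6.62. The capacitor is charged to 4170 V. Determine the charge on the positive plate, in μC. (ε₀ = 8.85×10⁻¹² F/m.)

A = 18.6 cm² = 1.86×10⁻³ m².
Stacked slabs ⇒ two capacitors in series, each with the full plate area.
C₁ = κ₁ε₀A/d₁ = 2.01 × 8.85×10⁻¹² × 1.86×10⁻³ / 1.60×10⁻⁴ = 2.06×10⁻¹⁰ F.
C₂ = κ₂ε₀A/d₂ = 6.62 × 8.85×10⁻¹² × 1.86×10⁻³ / 2.06×10⁻⁴ = 5.30×10⁻¹⁰ F.
C = (1/C₁ + 1/C₂)⁻¹ = 1.49×10⁻¹⁰ F.
Q = CV = 1.49×10⁻¹⁰ × 4170 = 6.19×10⁻⁷ C.

Q ≈ 0.619 μC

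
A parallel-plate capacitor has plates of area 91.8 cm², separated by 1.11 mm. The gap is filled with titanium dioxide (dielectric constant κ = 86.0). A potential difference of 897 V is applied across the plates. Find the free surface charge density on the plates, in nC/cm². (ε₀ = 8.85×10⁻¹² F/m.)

σ ≈ 61.5 nC/cm²

A = 91.8 cm² = 9.18×10⁻³ m².
C = κε₀A/d = 86.0 × 8.85×10⁻¹² × 9.18×10⁻³ / 1.11×10⁻³ = 6.29×10⁻⁹ F.
σ = Q/A = CV/A = 6.29×10⁻⁹ × 897 / 9.18×10⁻³ = 6.15×10⁻⁴ C/m².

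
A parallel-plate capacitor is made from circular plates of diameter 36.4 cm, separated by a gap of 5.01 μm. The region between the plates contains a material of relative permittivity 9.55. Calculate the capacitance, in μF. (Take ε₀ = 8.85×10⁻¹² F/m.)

A = π(36.4/2 cm)² = 0.104 m².
C = κε₀A/d = 9.55 × 8.85×10⁻¹² × 0.104 / 5.01×10⁻⁶ = 1.76×10⁻⁶ F.

1.76 μF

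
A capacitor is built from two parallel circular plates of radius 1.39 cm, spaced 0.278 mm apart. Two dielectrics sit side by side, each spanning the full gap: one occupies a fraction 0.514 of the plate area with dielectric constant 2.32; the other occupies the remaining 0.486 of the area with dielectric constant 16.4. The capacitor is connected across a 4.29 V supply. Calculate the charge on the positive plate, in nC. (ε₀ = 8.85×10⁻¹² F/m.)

A = π(1.39 cm)² = 6.07×10⁻⁴ m².
Side-by-side slabs ⇒ two capacitors in parallel, each spanning the full gap.
C₁ = κ₁ε₀A₁/d = 2.32 × 8.85×10⁻¹² × 3.12×10⁻⁴ / 2.78×10⁻⁴ = 2.30×10⁻¹¹ F.
C₂ = κ₂ε₀A₂/d = 16.4 × 8.85×10⁻¹² × 2.95×10⁻⁴ / 2.78×10⁻⁴ = 1.54×10⁻¹⁰ F.
C = C₁ + C₂ = 1.77×10⁻¹⁰ F.
Q = CV = 1.77×10⁻¹⁰ × 4.29 = 7.60×10⁻¹⁰ C.

Q ≈ 0.760 nC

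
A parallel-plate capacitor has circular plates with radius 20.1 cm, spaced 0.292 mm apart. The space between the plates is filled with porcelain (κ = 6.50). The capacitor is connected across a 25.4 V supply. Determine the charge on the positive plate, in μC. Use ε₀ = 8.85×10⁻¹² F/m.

0.635 μC

A = π(20.1 cm)² = 0.127 m².
C = κε₀A/d = 6.50 × 8.85×10⁻¹² × 0.127 / 2.92×10⁻⁴ = 2.50×10⁻⁸ F.
Q = CV = 2.50×10⁻⁸ × 25.4 = 6.35×10⁻⁷ C.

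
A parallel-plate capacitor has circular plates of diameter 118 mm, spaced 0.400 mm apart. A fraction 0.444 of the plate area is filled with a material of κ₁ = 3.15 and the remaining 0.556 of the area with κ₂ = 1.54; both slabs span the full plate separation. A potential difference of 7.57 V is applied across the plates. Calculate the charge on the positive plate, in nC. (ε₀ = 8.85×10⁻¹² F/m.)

4.13 nC

A = π(118/2 mm)² = 1.09×10⁻² m².
Side-by-side slabs ⇒ two capacitors in parallel, each spanning the full gap.
C₁ = κ₁ε₀A₁/d = 3.15 × 8.85×10⁻¹² × 4.86×10⁻³ / 4.00×10⁻⁴ = 3.38×10⁻¹⁰ F.
C₂ = κ₂ε₀A₂/d = 1.54 × 8.85×10⁻¹² × 6.08×10⁻³ / 4.00×10⁻⁴ = 2.07×10⁻¹⁰ F.
C = C₁ + C₂ = 5.46×10⁻¹⁰ F.
Q = CV = 5.46×10⁻¹⁰ × 7.57 = 4.13×10⁻⁹ C.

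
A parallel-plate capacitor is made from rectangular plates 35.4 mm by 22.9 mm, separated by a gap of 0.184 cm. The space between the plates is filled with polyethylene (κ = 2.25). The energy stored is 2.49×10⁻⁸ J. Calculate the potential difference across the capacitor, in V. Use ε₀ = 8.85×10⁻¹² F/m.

V ≈ 75.3 V

A = 35.4 × 22.9 mm² = 8.11×10⁻⁴ m².
C = κε₀A/d = 2.25 × 8.85×10⁻¹² × 8.11×10⁻⁴ / 1.84×10⁻³ = 8.77×10⁻¹² F.
V = √(2U/C) = √(2 × 2.49×10⁻⁸ / 8.77×10⁻¹²) = 75.3 V.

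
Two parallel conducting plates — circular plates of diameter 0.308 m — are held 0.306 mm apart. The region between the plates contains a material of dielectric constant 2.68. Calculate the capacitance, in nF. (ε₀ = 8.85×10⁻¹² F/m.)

A = π(0.308/2 m)² = 7.45×10⁻² m².
C = κε₀A/d = 2.68 × 8.85×10⁻¹² × 7.45×10⁻² / 3.06×10⁻⁴ = 5.77×10⁻⁹ F.

C ≈ 5.77 nF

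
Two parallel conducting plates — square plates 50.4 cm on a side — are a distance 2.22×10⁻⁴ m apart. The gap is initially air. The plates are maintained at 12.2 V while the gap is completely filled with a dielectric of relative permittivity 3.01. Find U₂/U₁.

Battery connected ⇒ V is held fixed.
C₂ = 3.01 C₁ and U = ½CV², so U₂/U₁ = C₂/C₁ = 3.01.

3.01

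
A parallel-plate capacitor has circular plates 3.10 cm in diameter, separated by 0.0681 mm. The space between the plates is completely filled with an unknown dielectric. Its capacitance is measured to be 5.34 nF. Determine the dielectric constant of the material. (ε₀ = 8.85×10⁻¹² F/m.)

54.4

A = π(3.10/2 cm)² = 7.55×10⁻⁴ m².
κ = Cd/(ε₀A) = 5.34×10⁻⁹ × 6.81×10⁻⁵ / (8.85×10⁻¹² × 7.55×10⁻⁴) = 54.4.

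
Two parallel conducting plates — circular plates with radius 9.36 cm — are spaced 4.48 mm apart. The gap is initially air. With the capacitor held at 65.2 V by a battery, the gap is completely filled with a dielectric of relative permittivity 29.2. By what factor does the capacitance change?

C = κε₀A/d scales with κ, so C₂/C₁ = κ = 29.2.

C₂/C₁ ≈ 29.2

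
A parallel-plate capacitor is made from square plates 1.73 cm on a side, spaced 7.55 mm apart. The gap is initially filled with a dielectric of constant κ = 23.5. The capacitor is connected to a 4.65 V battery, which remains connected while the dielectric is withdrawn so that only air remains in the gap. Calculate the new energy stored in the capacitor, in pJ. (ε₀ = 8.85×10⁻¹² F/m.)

A = (1.73 cm)² = 2.99×10⁻⁴ m².
Initially C₁ = κε₀A/d = 23.5 × 8.85×10⁻¹² × 2.99×10⁻⁴ / 7.55×10⁻³ = 8.24×10⁻¹² F.
U₁ = 8.91×10⁻¹¹ J.
Battery connected ⇒ V is held fixed. C₂ = 0.0426 C₁ and U = ½CV², so U₂/U₁ = C₂/C₁ = 0.0426.
U₂ = 0.0426 × 8.91×10⁻¹¹ = 3.79×10⁻¹² J.

3.79 pJ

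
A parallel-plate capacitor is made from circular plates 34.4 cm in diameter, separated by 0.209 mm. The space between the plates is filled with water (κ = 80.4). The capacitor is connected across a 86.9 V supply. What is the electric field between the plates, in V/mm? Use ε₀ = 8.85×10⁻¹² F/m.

E = V/d = 86.9 / 2.09×10⁻⁴ = 4.16×10⁵ V/m.

E ≈ 416 V/mm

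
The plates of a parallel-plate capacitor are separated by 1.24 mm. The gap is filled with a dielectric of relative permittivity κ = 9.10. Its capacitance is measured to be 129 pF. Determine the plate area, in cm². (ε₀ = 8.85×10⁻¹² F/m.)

A = Cd/(κε₀) = 1.29×10⁻¹⁰ × 1.24×10⁻³ / (9.10 × 8.85×10⁻¹²) = 1.99×10⁻³ m².

19.9 cm²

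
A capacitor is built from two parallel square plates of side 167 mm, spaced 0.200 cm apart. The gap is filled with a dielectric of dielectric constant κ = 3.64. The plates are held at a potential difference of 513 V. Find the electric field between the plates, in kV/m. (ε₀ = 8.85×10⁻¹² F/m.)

E ≈ 256 kV/m

E = V/d = 513 / 2.00×10⁻³ = 2.56×10⁵ V/m.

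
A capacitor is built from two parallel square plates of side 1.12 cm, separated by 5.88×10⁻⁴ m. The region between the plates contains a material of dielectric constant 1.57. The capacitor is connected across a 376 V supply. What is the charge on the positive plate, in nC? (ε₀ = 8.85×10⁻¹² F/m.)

Q ≈ 1.11 nC

A = (1.12 cm)² = 1.25×10⁻⁴ m².
C = κε₀A/d = 1.57 × 8.85×10⁻¹² × 1.25×10⁻⁴ / 5.88×10⁻⁴ = 2.96×10⁻¹² F.
Q = CV = 2.96×10⁻¹² × 376 = 1.11×10⁻⁹ C.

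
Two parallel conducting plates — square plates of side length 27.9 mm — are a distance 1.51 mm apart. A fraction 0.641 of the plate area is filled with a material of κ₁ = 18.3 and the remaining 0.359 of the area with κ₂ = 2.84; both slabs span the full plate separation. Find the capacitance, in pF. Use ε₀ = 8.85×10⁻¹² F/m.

A = (27.9 mm)² = 7.78×10⁻⁴ m².
Side-by-side slabs ⇒ two capacitors in parallel, each spanning the full gap.
C₁ = κ₁ε₀A₁/d = 18.3 × 8.85×10⁻¹² × 4.99×10⁻⁴ / 1.51×10⁻³ = 5.35×10⁻¹¹ F.
C₂ = κ₂ε₀A₂/d = 2.84 × 8.85×10⁻¹² × 2.79×10⁻⁴ / 1.51×10⁻³ = 4.65×10⁻¹² F.
C = C₁ + C₂ = 5.82×10⁻¹¹ F.

58.2 pF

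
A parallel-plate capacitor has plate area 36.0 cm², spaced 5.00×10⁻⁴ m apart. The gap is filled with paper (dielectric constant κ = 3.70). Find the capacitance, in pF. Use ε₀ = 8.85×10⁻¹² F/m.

C ≈ 236 pF

A = 36.0 cm² = 3.60×10⁻³ m².
C = κε₀A/d = 3.70 × 8.85×10⁻¹² × 3.60×10⁻³ / 5.00×10⁻⁴ = 2.36×10⁻¹⁰ F.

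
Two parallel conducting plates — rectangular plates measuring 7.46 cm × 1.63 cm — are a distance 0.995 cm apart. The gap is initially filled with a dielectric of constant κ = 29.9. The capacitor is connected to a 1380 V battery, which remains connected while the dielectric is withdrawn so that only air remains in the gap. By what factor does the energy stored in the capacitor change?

Battery connected ⇒ V is held fixed.
C₂ = 0.0334 C₁ and U = ½CV², so U₂/U₁ = C₂/C₁ = 0.0334.

0.0334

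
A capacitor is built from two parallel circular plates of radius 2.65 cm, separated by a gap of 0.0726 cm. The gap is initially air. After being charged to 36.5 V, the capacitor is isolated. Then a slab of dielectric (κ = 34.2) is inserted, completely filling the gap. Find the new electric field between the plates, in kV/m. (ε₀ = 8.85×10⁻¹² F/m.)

E ≈ 1.47 kV/m

A = π(2.65 cm)² = 2.21×10⁻³ m².
Initially C₁ = ε₀A/d = 8.85×10⁻¹² × 2.21×10⁻³ / 7.26×10⁻⁴ = 2.69×10⁻¹¹ F.
E₁ = 5.03×10⁴ V/m.
Isolated ⇒ Q is held fixed. V₂ = Q/C₂ = V₁/34.2; E = V/d, so E₂/E₁ = (V₂/V₁)(d₁/d₂) = 0.0292.
E₂ = 0.0292 × 5.03×10⁴ = 1.47×10³ V/m.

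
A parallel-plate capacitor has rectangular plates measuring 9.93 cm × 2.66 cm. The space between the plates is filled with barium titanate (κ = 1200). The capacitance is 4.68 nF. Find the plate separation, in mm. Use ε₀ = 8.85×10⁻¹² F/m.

d ≈ 5.99 mm

A = 9.93 × 2.66 cm² = 2.64×10⁻³ m².
d = κε₀A/C = 1200 × 8.85×10⁻¹² × 2.64×10⁻³ / 4.68×10⁻⁹ = 5.99×10⁻³ m.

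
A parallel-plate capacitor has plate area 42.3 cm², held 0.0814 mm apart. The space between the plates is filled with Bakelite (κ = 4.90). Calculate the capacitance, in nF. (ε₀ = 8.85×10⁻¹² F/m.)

2.25 nF

A = 42.3 cm² = 4.23×10⁻³ m².
C = κε₀A/d = 4.90 × 8.85×10⁻¹² × 4.23×10⁻³ / 8.14×10⁻⁵ = 2.25×10⁻⁹ F.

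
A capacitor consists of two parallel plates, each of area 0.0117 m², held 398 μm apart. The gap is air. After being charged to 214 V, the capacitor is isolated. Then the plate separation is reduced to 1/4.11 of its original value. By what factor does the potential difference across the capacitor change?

0.243

Isolated ⇒ Q is held fixed.
C₂ = 4.11 C₁ and V = Q/C, so V₂/V₁ = C₁/C₂ = 0.243.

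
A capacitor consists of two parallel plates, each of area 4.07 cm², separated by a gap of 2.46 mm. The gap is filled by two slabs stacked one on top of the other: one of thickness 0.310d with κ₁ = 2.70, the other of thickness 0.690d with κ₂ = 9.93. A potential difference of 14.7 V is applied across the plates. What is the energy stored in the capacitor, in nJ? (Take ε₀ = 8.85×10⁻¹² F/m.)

U ≈ 0.858 nJ

A = 4.07 cm² = 4.07×10⁻⁴ m².
Stacked slabs ⇒ two capacitors in series, each with the full plate area.
C₁ = κ₁ε₀A/d₁ = 2.70 × 8.85×10⁻¹² × 4.07×10⁻⁴ / 7.63×10⁻⁴ = 1.28×10⁻¹¹ F.
C₂ = κ₂ε₀A/d₂ = 9.93 × 8.85×10⁻¹² × 4.07×10⁻⁴ / 1.70×10⁻³ = 2.11×10⁻¹¹ F.
C = (1/C₁ + 1/C₂)⁻¹ = 7.94×10⁻¹² F.
U = ½CV² = ½ × 7.94×10⁻¹² × (14.7)² = 8.58×10⁻¹⁰ J.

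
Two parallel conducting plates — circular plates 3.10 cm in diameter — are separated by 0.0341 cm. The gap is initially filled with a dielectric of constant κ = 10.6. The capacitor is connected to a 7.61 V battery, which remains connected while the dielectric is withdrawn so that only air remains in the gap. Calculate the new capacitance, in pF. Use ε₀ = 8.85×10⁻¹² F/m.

C ≈ 19.6 pF

A = π(3.10/2 cm)² = 7.55×10⁻⁴ m².
Initially C₁ = κε₀A/d = 10.6 × 8.85×10⁻¹² × 7.55×10⁻⁴ / 3.41×10⁻⁴ = 2.08×10⁻¹⁰ F.
C = κε₀A/d scales with κ, so C₂/C₁ = 1/κ = 1/10.6 = 0.0943.
C₂ = 0.0943 × 2.08×10⁻¹⁰ = 1.96×10⁻¹¹ F.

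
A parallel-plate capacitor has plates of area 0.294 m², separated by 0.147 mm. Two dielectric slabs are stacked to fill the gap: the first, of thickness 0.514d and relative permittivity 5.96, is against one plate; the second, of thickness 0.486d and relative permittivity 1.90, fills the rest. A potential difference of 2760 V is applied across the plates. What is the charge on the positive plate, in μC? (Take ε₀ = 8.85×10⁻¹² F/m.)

Stacked slabs ⇒ two capacitors in series, each with the full plate area.
C₁ = κ₁ε₀A/d₁ = 5.96 × 8.85×10⁻¹² × 0.294 / 7.56×10⁻⁵ = 2.05×10⁻⁷ F.
C₂ = κ₂ε₀A/d₂ = 1.90 × 8.85×10⁻¹² × 0.294 / 7.14×10⁻⁵ = 6.92×10⁻⁸ F.
C = (1/C₁ + 1/C₂)⁻¹ = 5.17×10⁻⁸ F.
Q = CV = 5.17×10⁻⁸ × 2760 = 1.43×10⁻⁴ C.

Q ≈ 143 μC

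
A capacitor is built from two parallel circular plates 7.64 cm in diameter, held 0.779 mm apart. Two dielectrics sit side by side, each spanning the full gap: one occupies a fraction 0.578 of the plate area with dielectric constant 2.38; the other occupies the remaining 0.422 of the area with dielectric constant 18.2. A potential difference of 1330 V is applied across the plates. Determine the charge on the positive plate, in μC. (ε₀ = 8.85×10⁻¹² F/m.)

Q ≈ 0.627 μC

A = π(7.64/2 cm)² = 4.58×10⁻³ m².
Side-by-side slabs ⇒ two capacitors in parallel, each spanning the full gap.
C₁ = κ₁ε₀A₁/d = 2.38 × 8.85×10⁻¹² × 2.65×10⁻³ / 7.79×10⁻⁴ = 7.16×10⁻¹¹ F.
C₂ = κ₂ε₀A₂/d = 18.2 × 8.85×10⁻¹² × 1.93×10⁻³ / 7.79×10⁻⁴ = 4.00×10⁻¹⁰ F.
C = C₁ + C₂ = 4.72×10⁻¹⁰ F.
Q = CV = 4.72×10⁻¹⁰ × 1330 = 6.27×10⁻⁷ C.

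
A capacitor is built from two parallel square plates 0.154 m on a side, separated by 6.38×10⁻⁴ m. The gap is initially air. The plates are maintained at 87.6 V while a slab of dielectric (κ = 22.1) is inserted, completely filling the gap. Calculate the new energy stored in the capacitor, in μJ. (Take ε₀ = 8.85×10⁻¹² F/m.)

A = (0.154 m)² = 2.37×10⁻² m².
Initially C₁ = ε₀A/d = 8.85×10⁻¹² × 2.37×10⁻² / 6.38×10⁻⁴ = 3.29×10⁻¹⁰ F.
U₁ = 1.26×10⁻⁶ J.
Battery connected ⇒ V is held fixed. C₂ = 22.1 C₁ and U = ½CV², so U₂/U₁ = C₂/C₁ = 22.1.
U₂ = 22.1 × 1.26×10⁻⁶ = 2.79×10⁻⁵ J.

27.9 μJ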